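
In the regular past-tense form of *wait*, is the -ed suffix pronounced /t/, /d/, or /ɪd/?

The stem *wait* ends in /t/ or /d/.
The -ed suffix is realized as /ɪd/ after /t, d/; as /t/ after other voiceless consonants; and as /d/ after other voiced sounds.
So -ed on *wait* is pronounced /ɪd/.

/ɪd/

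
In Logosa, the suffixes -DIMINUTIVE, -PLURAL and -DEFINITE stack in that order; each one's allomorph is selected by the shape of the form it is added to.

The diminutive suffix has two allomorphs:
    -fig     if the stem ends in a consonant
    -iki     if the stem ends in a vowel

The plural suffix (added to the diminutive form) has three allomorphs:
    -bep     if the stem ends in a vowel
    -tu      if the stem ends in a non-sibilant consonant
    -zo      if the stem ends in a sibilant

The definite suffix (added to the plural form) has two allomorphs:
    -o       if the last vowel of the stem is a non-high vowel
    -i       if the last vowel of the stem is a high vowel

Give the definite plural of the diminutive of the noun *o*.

oikibepo

The final sound of *o* is /o/, which is a vowel, so the diminutive suffix is -iki, giving *oiki*.
The diminutive form *oiki* — final sound /i/ (a vowel) → -bep → *oikibep*.
The plural form *oikibep* — last vowel /e/ (a non-high vowel) → -o → *oikibepo*.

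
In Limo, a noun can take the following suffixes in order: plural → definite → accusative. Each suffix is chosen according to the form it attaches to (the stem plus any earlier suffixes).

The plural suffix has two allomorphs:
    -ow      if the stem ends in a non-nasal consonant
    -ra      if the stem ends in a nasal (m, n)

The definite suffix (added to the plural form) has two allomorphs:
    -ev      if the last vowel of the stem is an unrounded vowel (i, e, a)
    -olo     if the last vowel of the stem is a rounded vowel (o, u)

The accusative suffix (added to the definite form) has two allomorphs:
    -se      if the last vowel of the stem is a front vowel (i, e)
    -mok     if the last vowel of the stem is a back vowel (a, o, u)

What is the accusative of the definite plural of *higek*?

*higek* — final consonant /k/ (non-nasal) → -ow → *higekow*.
The plural form *higekow*: last vowel = /o/, a rounded vowel → -olo → *higekowolo*.
The definite form *higekowolo*: last vowel = /o/, a back vowel → -mok → *higekowolomok*.

higekowolomok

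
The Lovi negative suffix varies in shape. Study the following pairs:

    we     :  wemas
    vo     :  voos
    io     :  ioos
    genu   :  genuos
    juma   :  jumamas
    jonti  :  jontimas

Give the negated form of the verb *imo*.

The suffix is conditioned by the last vowel: -os when the last vowel of the stem is a rounded vowel (*vo*, *io*, *genu*); -mas when the last vowel of the stem is an unrounded vowel (*we*, *juma*, *jonti*).
*imo*: last vowel = /o/, a rounded vowel → -os → *imoos*.

imoos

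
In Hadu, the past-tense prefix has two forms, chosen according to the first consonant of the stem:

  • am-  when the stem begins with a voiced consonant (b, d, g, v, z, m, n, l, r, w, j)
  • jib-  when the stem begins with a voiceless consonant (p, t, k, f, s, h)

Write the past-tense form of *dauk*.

Since the first consonant of *dauk* is /d/ (voiced), it takes am-, giving *amdauk*.

amdauk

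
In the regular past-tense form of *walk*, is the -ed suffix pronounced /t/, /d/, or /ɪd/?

/t/

The stem *walk* ends in a voiceless consonant other than /t/.
The -ed suffix is realized as /ɪd/ after /t, d/; as /t/ after other voiceless consonants; and as /d/ after other voiced sounds.
So -ed on *walk* is pronounced /t/.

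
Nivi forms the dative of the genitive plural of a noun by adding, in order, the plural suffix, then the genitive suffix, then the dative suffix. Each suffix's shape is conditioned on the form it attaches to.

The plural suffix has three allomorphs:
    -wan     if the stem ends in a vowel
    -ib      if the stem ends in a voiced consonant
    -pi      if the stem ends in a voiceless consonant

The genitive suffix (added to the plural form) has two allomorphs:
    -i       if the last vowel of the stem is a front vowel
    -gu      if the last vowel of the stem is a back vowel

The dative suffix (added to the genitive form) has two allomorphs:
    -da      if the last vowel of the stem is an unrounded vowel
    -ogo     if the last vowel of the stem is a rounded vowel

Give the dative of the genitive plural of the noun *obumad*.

*obumad*: final sound = /d/, a voiced consonant → -ib → *obumadib*.
The plural form *obumadib* — last vowel /i/ (a front vowel) → -i → *obumadibi*.
Since the last vowel of the genitive form *obumadibi* is /i/ (an unrounded vowel), it takes -da, giving *obumadibida*.

obumadibida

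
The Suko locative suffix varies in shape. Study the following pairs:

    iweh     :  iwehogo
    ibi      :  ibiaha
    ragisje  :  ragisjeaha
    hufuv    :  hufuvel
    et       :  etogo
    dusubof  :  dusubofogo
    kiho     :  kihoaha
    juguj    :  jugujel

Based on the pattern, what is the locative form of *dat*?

The suffix is conditioned by the final sound: -ogo when the stem ends in a voiceless consonant (*iweh*, *et*, *dusubof*); -el when the stem ends in a voiced consonant (*hufuv*, *juguj*); -aha when the stem ends in a vowel (*ibi*, *ragisje*, *kiho*).
The final sound of *dat* is /t/, which is a voiceless consonant, so the suffix is -ogo, giving *datogo*.

datogo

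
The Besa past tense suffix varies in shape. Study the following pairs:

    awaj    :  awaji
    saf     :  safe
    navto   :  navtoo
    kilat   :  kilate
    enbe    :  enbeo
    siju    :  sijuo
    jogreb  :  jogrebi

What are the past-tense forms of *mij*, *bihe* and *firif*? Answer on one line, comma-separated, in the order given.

The alternation tracks the final sound of the stem — -e when the stem ends in a voiceless consonant (*saf*, *kilat*); -i when the stem ends in a voiced consonant (*awaj*, *jogreb*); -o when the stem ends in a vowel (*navto*, *enbe*, *siju*).
*mij*: final sound = /j/, a voiced consonant → -i → *miji*.
Since the final sound of *bihe* is /e/ (a vowel), it takes -o, giving *biheo*.
Since the final sound of *firif* is /f/ (a voiceless consonant), it takes -e, giving *firife*.

miji, biheo, firife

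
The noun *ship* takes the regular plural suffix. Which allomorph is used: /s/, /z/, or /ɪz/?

The stem *ship* ends in a voiceless non-sibilant consonant.
The plural suffix surfaces as /ɪz/ after sibilants, /s/ after other voiceless consonants, and /z/ after other voiced sounds.
So the plural -s on *ship* is pronounced /s/.

/s/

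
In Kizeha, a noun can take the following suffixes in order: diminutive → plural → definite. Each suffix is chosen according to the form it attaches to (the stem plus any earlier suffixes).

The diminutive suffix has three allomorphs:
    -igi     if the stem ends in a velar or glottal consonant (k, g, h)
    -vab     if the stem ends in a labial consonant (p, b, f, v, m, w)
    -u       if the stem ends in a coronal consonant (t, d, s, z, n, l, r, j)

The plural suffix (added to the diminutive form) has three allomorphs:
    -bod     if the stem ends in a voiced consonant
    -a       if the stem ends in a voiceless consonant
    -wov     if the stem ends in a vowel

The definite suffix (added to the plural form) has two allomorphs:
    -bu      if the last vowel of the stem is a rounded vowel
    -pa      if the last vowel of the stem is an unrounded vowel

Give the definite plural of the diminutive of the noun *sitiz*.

sitizuwovbu

*sitiz* — final consonant /z/ (coronal) → -u → *sitizu*.
The final sound of the diminutive form *sitizu* is /u/, which is a vowel, so the plural suffix is -wov, giving *sitizuwov*.
The plural form *sitizuwov*: last vowel = /o/, a rounded vowel → -bu → *sitizuwovbu*.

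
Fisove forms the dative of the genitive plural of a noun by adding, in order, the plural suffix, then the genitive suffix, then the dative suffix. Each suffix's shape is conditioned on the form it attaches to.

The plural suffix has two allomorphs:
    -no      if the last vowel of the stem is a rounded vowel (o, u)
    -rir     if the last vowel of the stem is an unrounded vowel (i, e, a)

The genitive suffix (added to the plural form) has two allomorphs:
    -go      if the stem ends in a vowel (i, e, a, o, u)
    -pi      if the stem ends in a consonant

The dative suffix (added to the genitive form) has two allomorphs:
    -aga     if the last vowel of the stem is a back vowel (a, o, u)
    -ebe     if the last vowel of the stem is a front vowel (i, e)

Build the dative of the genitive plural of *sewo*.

The last vowel of *sewo* is /o/, which is a rounded vowel, so the plural suffix is -no, giving *sewono*.
The final sound of the plural form *sewono* is /o/, which is a vowel, so the genitive suffix is -go, giving *sewonogo*.
The genitive form *sewonogo* — last vowel /o/ (a back vowel) → -aga → *sewonogoaga*.

sewonogoaga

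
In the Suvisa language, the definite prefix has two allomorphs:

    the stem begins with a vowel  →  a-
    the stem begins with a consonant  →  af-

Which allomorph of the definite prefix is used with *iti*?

a-

The first sound of *iti* is /i/, which is a vowel, so the prefix is a-.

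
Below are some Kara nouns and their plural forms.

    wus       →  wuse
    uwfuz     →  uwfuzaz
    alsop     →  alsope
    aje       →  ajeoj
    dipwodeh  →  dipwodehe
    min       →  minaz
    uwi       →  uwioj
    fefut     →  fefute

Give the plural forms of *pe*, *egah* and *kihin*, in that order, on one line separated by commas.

peoj, egahe, kihinaz

The suffix is conditioned by the final sound: -e when the stem ends in a voiceless consonant (*wus*, *alsop*, *dipwodeh*, *fefut*); -az when the stem ends in a voiced consonant (*uwfuz*, *min*); -oj when the stem ends in a vowel (*aje*, *uwi*).
*pe*: final sound = /e/, a vowel → -oj → *peoj*.
*egah*: final sound = /h/, a voiceless consonant → -e → *egahe*.
The final sound of *kihin* is /n/, which is a voiced consonant, so the suffix is -az, giving *kihinaz*.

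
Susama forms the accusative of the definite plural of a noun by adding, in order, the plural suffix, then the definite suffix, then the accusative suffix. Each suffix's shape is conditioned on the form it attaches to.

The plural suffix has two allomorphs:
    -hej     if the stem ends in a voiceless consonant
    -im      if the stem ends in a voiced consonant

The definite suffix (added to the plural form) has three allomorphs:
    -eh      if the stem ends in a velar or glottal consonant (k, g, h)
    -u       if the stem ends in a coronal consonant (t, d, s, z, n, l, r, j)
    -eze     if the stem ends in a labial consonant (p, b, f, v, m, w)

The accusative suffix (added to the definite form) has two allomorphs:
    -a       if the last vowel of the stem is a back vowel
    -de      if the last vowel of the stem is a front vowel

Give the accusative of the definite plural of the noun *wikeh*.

Since the final consonant of *wikeh* is /h/ (voiceless), it takes -hej, giving *wikehhej*.
The final consonant of the plural form *wikehhej* is /j/, which is coronal, so the definite suffix is -u, giving *wikehheju*.
The definite form *wikehheju*: last vowel = /u/, a back vowel → -a → *wikehhejua*.

wikehhejua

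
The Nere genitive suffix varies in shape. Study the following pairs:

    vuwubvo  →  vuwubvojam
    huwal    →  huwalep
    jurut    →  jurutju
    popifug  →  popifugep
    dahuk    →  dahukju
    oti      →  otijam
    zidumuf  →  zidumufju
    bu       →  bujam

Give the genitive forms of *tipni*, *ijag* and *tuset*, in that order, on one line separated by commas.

The suffix is conditioned by the final sound: -ju when the stem ends in a voiceless consonant (*jurut*, *dahuk*, *zidumuf*); -ep when the stem ends in a voiced consonant (*huwal*, *popifug*); -jam when the stem ends in a vowel (*vuwubvo*, *oti*, *bu*).
The final sound of *tipni* is /i/, which is a vowel, so the suffix is -jam, giving *tipnijam*.
Since the final sound of *ijag* is /g/ (a voiced consonant), it takes -ep, giving *ijagep*.
*tuset*: final sound = /t/, a voiceless consonant → -ju → *tusetju*.

tipnijam, ijagep, tusetju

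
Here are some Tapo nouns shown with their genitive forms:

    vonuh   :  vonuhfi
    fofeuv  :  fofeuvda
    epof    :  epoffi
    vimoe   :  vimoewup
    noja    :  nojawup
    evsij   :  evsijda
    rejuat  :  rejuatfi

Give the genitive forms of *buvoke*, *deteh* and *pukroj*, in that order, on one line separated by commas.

The alternation tracks the final sound of the stem — -fi when the stem ends in a voiceless consonant (*vonuh*, *epof*, *rejuat*); -da when the stem ends in a voiced consonant (*fofeuv*, *evsij*); -wup when the stem ends in a vowel (*vimoe*, *noja*).
Since the final sound of *buvoke* is /e/ (a vowel), it takes -wup, giving *buvokewup*.
The final sound of *deteh* is /h/, which is a voiceless consonant, so the suffix is -fi, giving *detehfi*.
*pukroj* — final sound /j/ (a voiced consonant) → -da → *pukrojda*.

buvokewup, detehfi, pukrojda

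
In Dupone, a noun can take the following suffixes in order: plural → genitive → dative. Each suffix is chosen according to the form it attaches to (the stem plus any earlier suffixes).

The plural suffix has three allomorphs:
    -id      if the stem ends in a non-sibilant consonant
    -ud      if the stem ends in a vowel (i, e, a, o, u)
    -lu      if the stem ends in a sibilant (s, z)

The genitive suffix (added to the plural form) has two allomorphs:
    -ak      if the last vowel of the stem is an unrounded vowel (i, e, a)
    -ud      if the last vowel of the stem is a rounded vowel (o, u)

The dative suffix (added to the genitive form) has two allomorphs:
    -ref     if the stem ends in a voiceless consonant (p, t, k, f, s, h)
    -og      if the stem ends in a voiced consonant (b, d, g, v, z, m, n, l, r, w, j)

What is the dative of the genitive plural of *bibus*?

bibusluudog

*bibus*: final sound = /s/, a sibilant → -lu → *bibuslu*.
The plural form *bibuslu* — last vowel /u/ (a rounded vowel) → -ud → *bibusluud*.
Since the final consonant of the genitive form *bibusluud* is /d/ (voiced), it takes -og, giving *bibusluudog*.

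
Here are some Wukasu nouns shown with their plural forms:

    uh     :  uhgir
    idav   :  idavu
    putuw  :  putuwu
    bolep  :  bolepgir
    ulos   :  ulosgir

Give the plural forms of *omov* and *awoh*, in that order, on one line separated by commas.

Looking at the final consonant of each stem: -gir when the stem ends in a voiceless consonant (*uh*, *bolep*, *ulos*); -u when the stem ends in a voiced consonant (*idav*, *putuw*).
The final consonant of *omov* is /v/, which is voiced, so the suffix is -u, giving *omovu*.
*awoh* — final consonant /h/ (voiceless) → -gir → *awohgir*.

omovu, awohgir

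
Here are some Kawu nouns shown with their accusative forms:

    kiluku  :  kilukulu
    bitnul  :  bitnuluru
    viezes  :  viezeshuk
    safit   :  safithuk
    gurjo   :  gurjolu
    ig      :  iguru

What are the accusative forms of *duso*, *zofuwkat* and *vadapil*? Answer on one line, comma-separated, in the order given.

Looking at the final sound of each stem: -huk when the stem ends in a voiceless consonant (*viezes*, *safit*); -uru when the stem ends in a voiced consonant (*bitnul*, *ig*); -lu when the stem ends in a vowel (*kiluku*, *gurjo*).
*duso*: final sound = /o/, a vowel → -lu → *dusolu*.
*zofuwkat* — final sound /t/ (a voiceless consonant) → -huk → *zofuwkathuk*.
*vadapil*: final sound = /l/, a voiced consonant → -uru → *vadapiluru*.

dusolu, zofuwkathuk, vadapiluru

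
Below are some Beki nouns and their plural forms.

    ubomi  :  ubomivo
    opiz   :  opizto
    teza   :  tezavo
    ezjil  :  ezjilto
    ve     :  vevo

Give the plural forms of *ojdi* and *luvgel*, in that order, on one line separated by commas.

ojdivo, luvgelto

The pattern is consonant vs. vowel: -to when the stem ends in a consonant (*opiz*, *ezjil*); -vo when the stem ends in a vowel (*ubomi*, *teza*, *ve*).
The final sound of *ojdi* is /i/, which is a vowel, so the suffix is -vo, giving *ojdivo*.
*luvgel* — final sound /l/ (a consonant) → -to → *luvgelto*.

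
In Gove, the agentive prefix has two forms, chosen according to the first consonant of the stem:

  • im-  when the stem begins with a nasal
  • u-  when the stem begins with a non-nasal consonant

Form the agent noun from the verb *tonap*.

utonap

Since the first consonant of *tonap* is /t/ (non-nasal), it takes u-, giving *utonap*.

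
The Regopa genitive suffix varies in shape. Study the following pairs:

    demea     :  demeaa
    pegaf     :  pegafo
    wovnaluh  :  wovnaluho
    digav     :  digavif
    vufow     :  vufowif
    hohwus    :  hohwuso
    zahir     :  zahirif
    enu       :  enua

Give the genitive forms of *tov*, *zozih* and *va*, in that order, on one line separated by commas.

tovif, zoziho, vaa

Looking at the final sound of each stem: -o when the stem ends in a voiceless consonant (*pegaf*, *wovnaluh*, *hohwus*); -if when the stem ends in a voiced consonant (*digav*, *vufow*, *zahir*); -a when the stem ends in a vowel (*demea*, *enu*).
The final sound of *tov* is /v/, which is a voiced consonant, so the suffix is -if, giving *tovif*.
*zozih* — final sound /h/ (a voiceless consonant) → -o → *zoziho*.
*va* — final sound /a/ (a vowel) → -a → *vaa*.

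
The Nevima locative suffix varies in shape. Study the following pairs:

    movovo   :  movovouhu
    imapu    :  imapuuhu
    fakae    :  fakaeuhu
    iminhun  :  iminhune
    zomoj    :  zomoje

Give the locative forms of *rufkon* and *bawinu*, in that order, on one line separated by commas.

rufkone, bawinuuhu

The suffix is conditioned by the final sound: -e when the stem ends in a consonant (*iminhun*, *zomoj*); -uhu when the stem ends in a vowel (*movovo*, *imapu*, *fakae*).
Since the final sound of *rufkon* is /n/ (a consonant), it takes -e, giving *rufkone*.
*bawinu*: final sound = /u/, a vowel → -uhu → *bawinuuhu*.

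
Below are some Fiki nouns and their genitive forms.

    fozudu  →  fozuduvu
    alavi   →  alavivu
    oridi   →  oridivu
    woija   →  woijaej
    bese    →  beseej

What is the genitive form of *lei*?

leivu

The alternation tracks the last vowel of the stem — -vu when the last vowel of the stem is a high vowel (*fozudu*, *alavi*, *oridi*); -ej when the last vowel of the stem is a non-high vowel (*woija*, *bese*).
*lei* — last vowel /i/ (a high vowel) → -vu → *leivu*.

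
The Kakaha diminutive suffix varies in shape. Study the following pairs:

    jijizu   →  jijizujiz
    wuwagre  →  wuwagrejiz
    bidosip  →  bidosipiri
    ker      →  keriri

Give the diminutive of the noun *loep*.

loepiri

Looking at the final sound of each stem: -iri when the stem ends in a consonant (*bidosip*, *ker*); -jiz when the stem ends in a vowel (*jijizu*, *wuwagre*).
*loep*: final sound = /p/, a consonant → -iri → *loepiri*.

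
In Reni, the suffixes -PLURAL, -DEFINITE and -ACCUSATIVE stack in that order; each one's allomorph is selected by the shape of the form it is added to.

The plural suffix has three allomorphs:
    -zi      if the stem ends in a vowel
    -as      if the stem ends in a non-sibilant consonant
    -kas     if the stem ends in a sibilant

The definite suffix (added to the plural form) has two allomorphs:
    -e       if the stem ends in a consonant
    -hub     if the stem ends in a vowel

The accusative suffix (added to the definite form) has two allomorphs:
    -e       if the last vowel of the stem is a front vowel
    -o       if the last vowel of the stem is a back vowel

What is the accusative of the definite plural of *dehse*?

dehsezihubo

*dehse* — final sound /e/ (a vowel) → -zi → *dehsezi*.
The plural form *dehsezi* — final sound /i/ (a vowel) → -hub → *dehsezihub*.
The definite form *dehsezihub*: last vowel = /u/, a back vowel → -o → *dehsezihubo*.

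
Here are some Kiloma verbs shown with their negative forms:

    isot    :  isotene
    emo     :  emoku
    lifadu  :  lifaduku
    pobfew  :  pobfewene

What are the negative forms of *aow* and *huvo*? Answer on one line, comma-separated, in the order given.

Looking at the final sound of each stem: -ene when the stem ends in a consonant (*isot*, *pobfew*); -ku when the stem ends in a vowel (*emo*, *lifadu*).
The final sound of *aow* is /w/, which is a consonant, so the suffix is -ene, giving *aowene*.
*huvo*: final sound = /o/, a vowel → -ku → *huvoku*.

aowene, huvoku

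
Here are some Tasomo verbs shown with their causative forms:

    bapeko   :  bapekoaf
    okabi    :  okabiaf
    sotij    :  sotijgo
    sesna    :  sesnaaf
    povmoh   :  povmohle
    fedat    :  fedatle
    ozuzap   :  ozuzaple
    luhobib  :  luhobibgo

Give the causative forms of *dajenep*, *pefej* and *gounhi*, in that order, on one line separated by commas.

dajeneple, pefejgo, gounhiaf

The alternation tracks the final sound of the stem — -le when the stem ends in a voiceless consonant (*povmoh*, *fedat*, *ozuzap*); -go when the stem ends in a voiced consonant (*sotij*, *luhobib*); -af when the stem ends in a vowel (*bapeko*, *okabi*, *sesna*).
*dajenep*: final sound = /p/, a voiceless consonant → -le → *dajeneple*.
Since the final sound of *pefej* is /j/ (a voiced consonant), it takes -go, giving *pefejgo*.
*gounhi*: final sound = /i/, a vowel → -af → *gounhiaf*.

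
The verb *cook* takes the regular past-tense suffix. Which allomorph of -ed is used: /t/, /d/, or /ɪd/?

/t/

The stem *cook* ends in a voiceless consonant other than /t/.
The -ed suffix is realized as /ɪd/ after /t, d/; as /t/ after other voiceless consonants; and as /d/ after other voiced sounds.
So -ed on *cook* is pronounced /t/.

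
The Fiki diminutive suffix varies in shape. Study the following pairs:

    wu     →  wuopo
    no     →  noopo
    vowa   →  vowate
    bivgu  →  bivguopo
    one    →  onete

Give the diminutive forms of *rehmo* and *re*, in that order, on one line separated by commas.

rehmoopo, rete

The pattern is rounding harmony: -opo when the last vowel of the stem is a rounded vowel (*wu*, *no*, *bivgu*); -te when the last vowel of the stem is an unrounded vowel (*vowa*, *one*).
The last vowel of *rehmo* is /o/, which is a rounded vowel, so the suffix is -opo, giving *rehmoopo*.
*re* — last vowel /e/ (an unrounded vowel) → -te → *rete*.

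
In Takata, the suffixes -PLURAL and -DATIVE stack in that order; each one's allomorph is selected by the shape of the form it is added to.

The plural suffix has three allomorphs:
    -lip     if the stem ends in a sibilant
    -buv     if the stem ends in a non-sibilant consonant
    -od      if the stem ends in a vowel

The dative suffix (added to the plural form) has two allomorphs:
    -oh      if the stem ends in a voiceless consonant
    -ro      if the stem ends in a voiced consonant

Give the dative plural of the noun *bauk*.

*bauk*: final sound = /k/, a non-sibilant consonant → -buv → *baukbuv*.
The plural form *baukbuv* — final consonant /v/ (voiced) → -ro → *baukbuvro*.

baukbuvro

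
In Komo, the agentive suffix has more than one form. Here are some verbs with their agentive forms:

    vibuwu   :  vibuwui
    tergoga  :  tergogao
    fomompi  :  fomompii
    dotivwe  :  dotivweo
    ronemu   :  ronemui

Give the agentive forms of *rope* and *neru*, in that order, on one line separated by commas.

ropeo, nerui

Looking at the last vowel of each stem: -i when the last vowel of the stem is a high vowel (*vibuwu*, *fomompi*, *ronemu*); -o when the last vowel of the stem is a non-high vowel (*tergoga*, *dotivwe*).
Since the last vowel of *rope* is /e/ (a non-high vowel), it takes -o, giving *ropeo*.
Since the last vowel of *neru* is /u/ (a high vowel), it takes -i, giving *nerui*.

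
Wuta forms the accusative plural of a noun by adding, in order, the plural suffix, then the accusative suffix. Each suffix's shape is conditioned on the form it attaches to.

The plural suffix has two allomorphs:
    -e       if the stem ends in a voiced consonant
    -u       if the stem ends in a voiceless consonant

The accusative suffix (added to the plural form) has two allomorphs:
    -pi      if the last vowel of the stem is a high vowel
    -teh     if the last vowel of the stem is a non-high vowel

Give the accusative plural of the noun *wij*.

The final consonant of *wij* is /j/, which is voiced, so the plural suffix is -e, giving *wije*.
The plural form *wije* — last vowel /e/ (a non-high vowel) → -teh → *wijeteh*.

wijeteh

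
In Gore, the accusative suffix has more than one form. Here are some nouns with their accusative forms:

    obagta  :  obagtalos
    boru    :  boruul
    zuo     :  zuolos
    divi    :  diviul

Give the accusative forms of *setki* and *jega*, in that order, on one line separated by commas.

Looking at the last vowel of each stem: -ul when the last vowel of the stem is a high vowel (*boru*, *divi*); -los when the last vowel of the stem is a non-high vowel (*obagta*, *zuo*).
Since the last vowel of *setki* is /i/ (a high vowel), it takes -ul, giving *setkiul*.
Since the last vowel of *jega* is /a/ (a non-high vowel), it takes -los, giving *jegalos*.

setkiul, jegalos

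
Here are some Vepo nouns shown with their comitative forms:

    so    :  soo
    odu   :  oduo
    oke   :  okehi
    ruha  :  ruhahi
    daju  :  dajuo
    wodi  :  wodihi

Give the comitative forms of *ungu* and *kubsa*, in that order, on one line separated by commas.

The alternation tracks the last vowel of the stem — -o when the last vowel of the stem is a rounded vowel (*so*, *odu*, *daju*); -hi when the last vowel of the stem is an unrounded vowel (*oke*, *ruha*, *wodi*).
Since the last vowel of *ungu* is /u/ (a rounded vowel), it takes -o, giving *unguo*.
*kubsa*: last vowel = /a/, an unrounded vowel → -hi → *kubsahi*.

unguo, kubsahi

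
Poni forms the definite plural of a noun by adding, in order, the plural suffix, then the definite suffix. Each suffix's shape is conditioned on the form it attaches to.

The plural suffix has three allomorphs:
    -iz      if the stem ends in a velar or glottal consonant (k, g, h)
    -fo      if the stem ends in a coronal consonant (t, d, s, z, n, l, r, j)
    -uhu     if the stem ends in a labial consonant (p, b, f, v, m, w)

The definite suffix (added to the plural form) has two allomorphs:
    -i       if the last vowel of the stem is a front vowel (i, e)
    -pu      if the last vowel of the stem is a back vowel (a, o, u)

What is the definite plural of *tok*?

tokizi

The final consonant of *tok* is /k/, which is velar/glottal, so the plural suffix is -iz, giving *tokiz*.
The last vowel of the plural form *tokiz* is /i/, which is a front vowel, so the definite suffix is -i, giving *tokizi*.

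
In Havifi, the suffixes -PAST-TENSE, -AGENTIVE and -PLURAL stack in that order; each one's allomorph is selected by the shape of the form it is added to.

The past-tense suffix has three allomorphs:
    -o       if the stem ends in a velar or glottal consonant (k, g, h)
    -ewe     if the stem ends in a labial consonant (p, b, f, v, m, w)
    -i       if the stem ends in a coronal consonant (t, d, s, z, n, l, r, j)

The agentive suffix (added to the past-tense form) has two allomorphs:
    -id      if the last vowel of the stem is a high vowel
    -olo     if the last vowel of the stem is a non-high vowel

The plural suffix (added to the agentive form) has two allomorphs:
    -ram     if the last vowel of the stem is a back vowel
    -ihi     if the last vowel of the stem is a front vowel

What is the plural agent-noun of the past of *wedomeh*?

wedomehooloram

Since the final consonant of *wedomeh* is /h/ (velar/glottal), it takes -o, giving *wedomeho*.
The past-tense form *wedomeho* — last vowel /o/ (a non-high vowel) → -olo → *wedomehoolo*.
Since the last vowel of the agentive form *wedomehoolo* is /o/ (a back vowel), it takes -ram, giving *wedomehooloram*.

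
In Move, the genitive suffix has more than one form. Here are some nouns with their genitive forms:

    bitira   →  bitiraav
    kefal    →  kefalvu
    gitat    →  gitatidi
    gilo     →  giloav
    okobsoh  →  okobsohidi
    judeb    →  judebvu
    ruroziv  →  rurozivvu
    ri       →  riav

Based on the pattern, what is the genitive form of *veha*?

Looking at the final sound of each stem: -idi when the stem ends in a voiceless consonant (*gitat*, *okobsoh*); -vu when the stem ends in a voiced consonant (*kefal*, *judeb*, *ruroziv*); -av when the stem ends in a vowel (*bitira*, *gilo*, *ri*).
*veha* — final sound /a/ (a vowel) → -av → *vehaav*.

vehaav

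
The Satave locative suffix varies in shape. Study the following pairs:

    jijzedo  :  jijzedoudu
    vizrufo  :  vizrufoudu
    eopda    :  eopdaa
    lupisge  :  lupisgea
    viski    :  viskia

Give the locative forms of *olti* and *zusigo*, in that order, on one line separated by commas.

oltia, zusigoudu

The pattern is rounding harmony: -udu when the last vowel of the stem is a rounded vowel (*jijzedo*, *vizrufo*); -a when the last vowel of the stem is an unrounded vowel (*eopda*, *lupisge*, *viski*).
*olti* — last vowel /i/ (an unrounded vowel) → -a → *oltia*.
*zusigo* — last vowel /o/ (a rounded vowel) → -udu → *zusigoudu*.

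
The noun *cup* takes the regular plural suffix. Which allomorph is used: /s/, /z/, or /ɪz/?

The stem *cup* ends in a voiceless non-sibilant consonant.
The plural suffix surfaces as /ɪz/ after sibilants, /s/ after other voiceless consonants, and /z/ after other voiced sounds.
So the plural -s on *cup* is pronounced /s/.

/s/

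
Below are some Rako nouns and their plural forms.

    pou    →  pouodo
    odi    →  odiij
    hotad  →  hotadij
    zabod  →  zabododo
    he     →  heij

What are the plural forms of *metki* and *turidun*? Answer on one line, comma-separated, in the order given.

metkiij, turidunodo

The suffix is conditioned by the last vowel: -odo when the last vowel of the stem is a rounded vowel (*pou*, *zabod*); -ij when the last vowel of the stem is an unrounded vowel (*odi*, *hotad*, *he*).
*metki* — last vowel /i/ (an unrounded vowel) → -ij → *metkiij*.
The last vowel of *turidun* is /u/, which is a rounded vowel, so the suffix is -odo, giving *turidunodo*.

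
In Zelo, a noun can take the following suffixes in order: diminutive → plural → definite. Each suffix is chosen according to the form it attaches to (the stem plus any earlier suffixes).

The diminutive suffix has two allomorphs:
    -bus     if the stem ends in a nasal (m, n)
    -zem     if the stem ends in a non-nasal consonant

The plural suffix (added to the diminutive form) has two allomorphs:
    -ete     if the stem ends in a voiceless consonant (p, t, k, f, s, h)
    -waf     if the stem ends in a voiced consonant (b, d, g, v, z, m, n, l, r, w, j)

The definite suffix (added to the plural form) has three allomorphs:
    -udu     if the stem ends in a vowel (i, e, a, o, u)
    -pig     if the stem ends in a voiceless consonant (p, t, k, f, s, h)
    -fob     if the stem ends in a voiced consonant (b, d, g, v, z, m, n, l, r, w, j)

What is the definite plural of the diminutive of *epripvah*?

*epripvah*: final consonant = /h/, non-nasal → -zem → *epripvahzem*.
The final consonant of the diminutive form *epripvahzem* is /m/, which is voiced, so the plural suffix is -waf, giving *epripvahzemwaf*.
The plural form *epripvahzemwaf* — final sound /f/ (a voiceless consonant) → -pig → *epripvahzemwafpig*.

epripvahzemwafpig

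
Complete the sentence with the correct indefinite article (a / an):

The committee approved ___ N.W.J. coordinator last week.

The indefinite article is chosen by the initial *sound* of the following word, not its spelling.
The initialism *N.W.J.* is read letter by letter; the first letter, N, is pronounced /ɛn/, which begins with a vowel sound.
So the article is *an*: The committee approved an N.W.J. coordinator last week.

an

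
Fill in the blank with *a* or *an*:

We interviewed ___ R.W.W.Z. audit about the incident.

The indefinite article is chosen by the initial *sound* of the following word, not its spelling.
The initialism *R.W.W.Z.* is read letter by letter; the first letter, R, is pronounced /ɑr/, which begins with a vowel sound.
So the article is *an*: We interviewed an R.W.W.Z. audit about the incident.

an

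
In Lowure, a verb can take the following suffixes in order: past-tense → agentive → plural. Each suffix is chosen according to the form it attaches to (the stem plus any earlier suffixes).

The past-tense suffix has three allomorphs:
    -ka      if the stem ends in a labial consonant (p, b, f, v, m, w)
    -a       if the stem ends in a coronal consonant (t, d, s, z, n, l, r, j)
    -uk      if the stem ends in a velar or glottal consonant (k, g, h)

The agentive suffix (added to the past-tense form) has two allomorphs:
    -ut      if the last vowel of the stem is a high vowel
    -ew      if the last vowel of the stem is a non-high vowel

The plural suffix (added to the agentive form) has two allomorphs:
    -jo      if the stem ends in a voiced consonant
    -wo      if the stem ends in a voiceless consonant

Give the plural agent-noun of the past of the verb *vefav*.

vefavkaewjo

Since the final consonant of *vefav* is /v/ (labial), it takes -ka, giving *vefavka*.
The past-tense form *vefavka*: last vowel = /a/, a non-high vowel → -ew → *vefavkaew*.
The agentive form *vefavkaew* — final consonant /w/ (voiced) → -jo → *vefavkaewjo*.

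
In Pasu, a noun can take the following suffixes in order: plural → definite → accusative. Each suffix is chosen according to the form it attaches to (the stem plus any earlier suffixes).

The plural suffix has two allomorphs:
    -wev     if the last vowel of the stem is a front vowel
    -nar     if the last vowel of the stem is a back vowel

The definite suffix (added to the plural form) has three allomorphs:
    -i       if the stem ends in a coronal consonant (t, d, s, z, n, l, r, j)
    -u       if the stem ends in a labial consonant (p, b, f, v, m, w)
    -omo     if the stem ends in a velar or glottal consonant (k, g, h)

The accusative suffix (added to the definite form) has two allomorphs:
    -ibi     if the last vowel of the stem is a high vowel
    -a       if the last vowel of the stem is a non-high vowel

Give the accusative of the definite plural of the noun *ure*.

urewevuibi

*ure* — last vowel /e/ (a front vowel) → -wev → *urewev*.
Since the final consonant of the plural form *urewev* is /v/ (labial), it takes -u, giving *urewevu*.
The definite form *urewevu* — last vowel /u/ (a high vowel) → -ibi → *urewevuibi*.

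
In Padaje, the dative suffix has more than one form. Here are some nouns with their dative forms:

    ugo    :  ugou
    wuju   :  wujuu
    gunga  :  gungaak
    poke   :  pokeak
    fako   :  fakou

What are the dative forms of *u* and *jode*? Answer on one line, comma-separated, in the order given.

uu, jodeak

The suffix is conditioned by the last vowel: -u when the last vowel of the stem is a rounded vowel (*ugo*, *wuju*, *fako*); -ak when the last vowel of the stem is an unrounded vowel (*gunga*, *poke*).
Since the last vowel of *u* is /u/ (a rounded vowel), it takes -u, giving *uu*.
Since the last vowel of *jode* is /e/ (an unrounded vowel), it takes -ak, giving *jodeak*.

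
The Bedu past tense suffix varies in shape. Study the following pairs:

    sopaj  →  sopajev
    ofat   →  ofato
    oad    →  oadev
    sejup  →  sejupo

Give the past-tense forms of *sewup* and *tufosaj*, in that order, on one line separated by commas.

sewupo, tufosajev

Looking at the final consonant of each stem: -o when the stem ends in a voiceless consonant (*ofat*, *sejup*); -ev when the stem ends in a voiced consonant (*sopaj*, *oad*).
*sewup* — final consonant /p/ (voiceless) → -o → *sewupo*.
*tufosaj*: final consonant = /j/, voiced → -ev → *tufosajev*.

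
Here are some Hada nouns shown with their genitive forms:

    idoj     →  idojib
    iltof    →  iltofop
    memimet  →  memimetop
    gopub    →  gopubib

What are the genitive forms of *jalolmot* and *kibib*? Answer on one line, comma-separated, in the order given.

The pattern is voicing of the final consonant: -op when the stem ends in a voiceless consonant (*iltof*, *memimet*); -ib when the stem ends in a voiced consonant (*idoj*, *gopub*).
*jalolmot*: final consonant = /t/, voiceless → -op → *jalolmotop*.
The final consonant of *kibib* is /b/, which is voiced, so the suffix is -ib, giving *kibibib*.

jalolmotop, kibibib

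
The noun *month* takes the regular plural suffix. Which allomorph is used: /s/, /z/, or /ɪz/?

The stem *month* ends in a voiceless non-sibilant consonant.
The plural suffix surfaces as /ɪz/ after sibilants, /s/ after other voiceless consonants, and /z/ after other voiced sounds.
So the plural -s on *month* is pronounced /s/.

/s/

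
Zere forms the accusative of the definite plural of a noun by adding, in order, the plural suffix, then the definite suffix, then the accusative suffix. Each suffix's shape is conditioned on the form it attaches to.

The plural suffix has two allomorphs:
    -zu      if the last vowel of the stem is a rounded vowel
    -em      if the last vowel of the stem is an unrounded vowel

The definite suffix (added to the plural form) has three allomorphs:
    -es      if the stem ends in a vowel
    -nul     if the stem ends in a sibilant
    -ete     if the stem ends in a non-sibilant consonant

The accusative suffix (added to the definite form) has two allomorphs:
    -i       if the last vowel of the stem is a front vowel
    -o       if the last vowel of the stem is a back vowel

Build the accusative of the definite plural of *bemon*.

bemonzuesi

*bemon* — last vowel /o/ (a rounded vowel) → -zu → *bemonzu*.
The final sound of the plural form *bemonzu* is /u/, which is a vowel, so the definite suffix is -es, giving *bemonzues*.
Since the last vowel of the definite form *bemonzues* is /e/ (a front vowel), it takes -i, giving *bemonzuesi*.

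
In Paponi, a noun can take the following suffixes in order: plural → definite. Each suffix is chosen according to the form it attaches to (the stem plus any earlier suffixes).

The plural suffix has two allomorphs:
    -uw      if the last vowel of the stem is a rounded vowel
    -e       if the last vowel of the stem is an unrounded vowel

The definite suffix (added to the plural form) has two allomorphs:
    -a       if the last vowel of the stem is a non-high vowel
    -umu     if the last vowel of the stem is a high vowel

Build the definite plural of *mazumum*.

mazumumuwumu

Since the last vowel of *mazumum* is /u/ (a rounded vowel), it takes -uw, giving *mazumumuw*.
The plural form *mazumumuw* — last vowel /u/ (a high vowel) → -umu → *mazumumuwumu*.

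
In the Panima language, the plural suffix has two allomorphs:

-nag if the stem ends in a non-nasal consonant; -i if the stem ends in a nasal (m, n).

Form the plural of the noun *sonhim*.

*sonhim*: final consonant = /m/, a nasal → -i → *sonhimi*.

sonhimi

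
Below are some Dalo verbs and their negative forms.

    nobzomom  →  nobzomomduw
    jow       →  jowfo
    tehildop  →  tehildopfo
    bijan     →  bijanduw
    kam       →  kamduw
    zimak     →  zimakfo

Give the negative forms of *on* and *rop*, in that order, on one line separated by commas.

Looking at the final consonant of each stem: -duw when the stem ends in a nasal (*nobzomom*, *bijan*, *kam*); -fo when the stem ends in a non-nasal consonant (*jow*, *tehildop*, *zimak*).
Since the final consonant of *on* is /n/ (a nasal), it takes -duw, giving *onduw*.
*rop* — final consonant /p/ (non-nasal) → -fo → *ropfo*.

onduw, ropfo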